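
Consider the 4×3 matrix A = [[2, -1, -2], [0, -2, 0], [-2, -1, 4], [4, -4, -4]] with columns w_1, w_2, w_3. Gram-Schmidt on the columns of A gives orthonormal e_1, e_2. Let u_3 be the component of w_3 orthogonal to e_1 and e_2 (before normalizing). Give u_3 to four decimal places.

u_3 = (0.4706, -0.8235, 0.7059, 0.1176)

w_1 = (2, 0, -2, 4); ‖w_1‖ = 4.8990, so e_1 = (0.4082, 0.0000, -0.4082, 0.8165).
e_1·w_2 = 0.4082·(-1) + 0.0000·(-2) + (-0.4082)·(-1) + 0.8165·(-4) = -3.2660.
u_2 = w_2 + 3.2660·e_1 = (0.3333, -2.0000, -2.3333, -1.3333).
‖u_2‖ = 3.3665, so e_2 = (0.0990, -0.5941, -0.6931, -0.3961).
e_1·w_3 = 0.4082·(-2) + 0.0000·0 + (-0.4082)·4 + 0.8165·(-4) = -5.7155; e_2·w_3 = 0.0990·(-2) + (-0.5941)·0 + (-0.6931)·4 + (-0.3961)·(-4) = -1.3862.
u_3 = w_3 + 5.7155·e_1 + 1.3862·e_2 = (0.4706, -0.8235, 0.7059, 0.1176).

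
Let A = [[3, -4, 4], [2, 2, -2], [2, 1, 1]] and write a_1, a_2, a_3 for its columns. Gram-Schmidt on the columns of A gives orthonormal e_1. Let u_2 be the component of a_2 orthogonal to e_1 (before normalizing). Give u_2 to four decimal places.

u_2 = (-2.9412, 2.7059, 1.7059)

e_1 = a_1/‖a_1‖ = (3, 2, 2)/4.1231 = (0.7276, 0.4851, 0.4851).
r_{12} = e_1·a_2 = -1.4552.
u_2 = a_2 + 1.4552·e_1 = (-2.9412, 2.7059, 1.7059).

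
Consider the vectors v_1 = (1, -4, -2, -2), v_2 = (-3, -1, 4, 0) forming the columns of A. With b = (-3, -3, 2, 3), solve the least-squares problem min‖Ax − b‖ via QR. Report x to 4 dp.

v_1 = (1, -4, -2, -2); ‖v_1‖ = 5.0000, so q_1 = (0.2000, -0.8000, -0.4000, -0.4000).
q_1·v_2 = 0.2000·(-3) + (-0.8000)·(-1) + (-0.4000)·4 + (-0.4000)·0 = -1.4000.
u_2 = v_2 + 1.4000·q_1 = (-2.7200, -2.1200, 3.4400, -0.5600).
‖u_2‖ = 4.9031, so q_2 = (-0.5548, -0.4324, 0.7016, -0.1142).
Qᵀb = (-0.2000, 4.0220).
Back-substitute: x_2 = 4.0220/4.9031 = 0.8203.
x_1 = (-0.2000 + 1.4000·0.8203)/5.0000 = 0.1897.

x = (0.1897, 0.8203)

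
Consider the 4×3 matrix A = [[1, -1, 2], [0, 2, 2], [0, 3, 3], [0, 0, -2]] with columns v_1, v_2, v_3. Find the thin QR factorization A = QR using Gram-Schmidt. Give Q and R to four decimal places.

Q = [[1.0000, 0.0000, 0.0000], [0.0000, 0.5547, 0.0000], [0.0000, 0.8321, 0.0000], [0.0000, 0.0000, -1.0000]], R = [[1.0000, -1.0000, 2.0000], [0.0000, 3.6056, 3.6056], [0.0000, 0.0000, 2.0000]]

v_1 = (1, 0, 0, 0); ‖v_1‖ = 1.0000, so q_1 = (1.0000, 0.0000, 0.0000, 0.0000).
q_1·v_2 = 1.0000·(-1) + 0.0000·2 + 0.0000·3 + 0.0000·0 = -1.0000.
u_2 = v_2 + 1.0000·q_1 = (0.0000, 2.0000, 3.0000, 0.0000).
‖u_2‖ = 3.6056, so q_2 = (0.0000, 0.5547, 0.8321, 0.0000).
q_1·v_3 = 1.0000·2 + 0.0000·2 + 0.0000·3 + 0.0000·(-2) = 2.0000; q_2·v_3 = 0.0000·2 + 0.5547·2 + 0.8321·3 + 0.0000·(-2) = 3.6056.
u_3 = v_3 − 2.0000·q_1 − 3.6056·q_2 = (0.0000, 0.0000, 0.0000, -2.0000).
‖u_3‖ = 2.0000, so q_3 = (0.0000, 0.0000, 0.0000, -1.0000).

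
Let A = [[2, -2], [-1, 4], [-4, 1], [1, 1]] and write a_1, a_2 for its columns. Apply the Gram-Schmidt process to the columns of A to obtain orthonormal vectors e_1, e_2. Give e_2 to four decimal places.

a_1 = (2, -1, -4, 1); ‖a_1‖ = 4.6904, so e_1 = (0.4264, -0.2132, -0.8528, 0.2132).
e_1·a_2 = 0.4264·(-2) + (-0.2132)·4 + (-0.8528)·1 + 0.2132·1 = -2.3452.
u_2 = a_2 + 2.3452·e_1 = (-1.0000, 3.5000, -1.0000, 1.5000).
‖u_2‖ = 4.0620, so e_2 = (-0.2462, 0.8616, -0.2462, 0.3693).

e_2 = (-0.2462, 0.8616, -0.2462, 0.3693)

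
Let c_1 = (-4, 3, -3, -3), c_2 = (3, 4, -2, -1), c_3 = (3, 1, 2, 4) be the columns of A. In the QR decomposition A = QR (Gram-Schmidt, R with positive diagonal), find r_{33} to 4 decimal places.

c_1 = (-4, 3, -3, -3); ‖c_1‖ = 6.5574, so e_1 = (-0.6100, 0.4575, -0.4575, -0.4575).
e_1·c_2 = (-0.6100)·3 + 0.4575·4 + (-0.4575)·(-2) + (-0.4575)·(-1) = 1.3725.
u_2 = c_2 − 1.3725·e_1 = (3.8372, 3.3721, -1.3721, -0.3721).
‖u_2‖ = 5.3025, so e_2 = (0.7237, 0.6359, -0.2588, -0.0702).
e_1·c_3 = (-0.6100)·3 + 0.4575·1 + (-0.4575)·2 + (-0.4575)·4 = -4.1175; e_2·c_3 = 0.7237·3 + 0.6359·1 + (-0.2588)·2 + (-0.0702)·4 = 2.0087.
u_3 = c_3 + 4.1175·e_1 − 2.0087·e_2 = (-0.9653, 1.6063, 0.6361, 2.2572).
r_{33} = ‖u_3‖ = 3.0019.

r_{33} = 3.0019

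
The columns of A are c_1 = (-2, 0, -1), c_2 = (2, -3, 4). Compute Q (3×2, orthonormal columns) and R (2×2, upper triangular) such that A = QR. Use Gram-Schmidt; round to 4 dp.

q_1 = c_1/‖c_1‖ = (-2, 0, -1)/2.2361 = (-0.8944, 0.0000, -0.4472).
r_{12} = q_1·c_2 = -3.5777.
u_2 = c_2 + 3.5777·q_1 = (-1.2000, -3.0000, 2.4000).
‖u_2‖ = 4.0249, so q_2 = (-0.2981, -0.7454, 0.5963).

Q = [[-0.8944, -0.2981], [0.0000, -0.7454], [-0.4472, 0.5963]], R = [[2.2361, -3.5777], [0.0000, 4.0249]]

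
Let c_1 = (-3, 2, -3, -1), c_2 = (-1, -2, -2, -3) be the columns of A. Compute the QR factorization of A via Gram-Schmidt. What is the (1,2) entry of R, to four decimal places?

c_1 = (-3, 2, -3, -1); ‖c_1‖ = 4.7958, so q_1 = (-0.6255, 0.4170, -0.6255, -0.2085).
r_{12} = q_1·c_2 = 1.6681.

r_{12} = 1.6681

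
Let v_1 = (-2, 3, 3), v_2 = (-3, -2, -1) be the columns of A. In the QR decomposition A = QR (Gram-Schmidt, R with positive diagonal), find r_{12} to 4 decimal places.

r_{12} = -0.6396

v_1 = (-2, 3, 3); ‖v_1‖ = 4.6904, so q_1 = (-0.4264, 0.6396, 0.6396).
r_{12} = q_1·v_2 = -0.6396.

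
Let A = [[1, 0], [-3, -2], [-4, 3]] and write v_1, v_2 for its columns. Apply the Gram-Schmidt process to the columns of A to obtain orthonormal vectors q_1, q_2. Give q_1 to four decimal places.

q_1 = v_1/‖v_1‖ = (1, -3, -4)/5.0990 = (0.1961, -0.5883, -0.7845).

q_1 = (0.1961, -0.5883, -0.7845)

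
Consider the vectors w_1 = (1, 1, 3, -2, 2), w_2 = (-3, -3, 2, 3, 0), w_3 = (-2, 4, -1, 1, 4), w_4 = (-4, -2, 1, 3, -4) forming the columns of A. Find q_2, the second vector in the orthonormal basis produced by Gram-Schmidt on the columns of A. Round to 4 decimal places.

q_2 = (-0.4975, -0.4975, 0.5463, 0.4390, 0.1171)

w_1 = (1, 1, 3, -2, 2); ‖w_1‖ = 4.3589, so q_1 = (0.2294, 0.2294, 0.6882, -0.4588, 0.4588).
q_1·w_2 = 0.2294·(-3) + 0.2294·(-3) + 0.6882·2 + (-0.4588)·3 + 0.4588·0 = -1.3765.
u_2 = w_2 + 1.3765·q_1 = (-2.6842, -2.6842, 2.9474, 2.3684, 0.6316).
‖u_2‖ = 5.3949, so q_2 = (-0.4975, -0.4975, 0.5463, 0.4390, 0.1171).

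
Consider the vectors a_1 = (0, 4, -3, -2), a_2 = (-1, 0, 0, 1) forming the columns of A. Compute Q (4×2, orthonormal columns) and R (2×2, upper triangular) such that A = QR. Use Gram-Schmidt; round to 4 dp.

a_1 = (0, 4, -3, -2); ‖a_1‖ = 5.3852, so q_1 = (0.0000, 0.7428, -0.5571, -0.3714).
q_1·a_2 = 0.0000·(-1) + 0.7428·0 + (-0.5571)·0 + (-0.3714)·1 = -0.3714.
u_2 = a_2 + 0.3714·q_1 = (-1.0000, 0.2759, -0.2069, 0.8621).
‖u_2‖ = 1.3646, so q_2 = (-0.7328, 0.2022, -0.1516, 0.6317).

Q = [[0.0000, -0.7328], [0.7428, 0.2022], [-0.5571, -0.1516], [-0.3714, 0.6317]], R = [[5.3852, -0.3714], [0.0000, 1.3646]]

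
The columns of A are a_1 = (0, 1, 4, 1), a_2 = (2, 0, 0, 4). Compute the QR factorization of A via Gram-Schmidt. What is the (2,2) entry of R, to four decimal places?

r_{22} = 4.3716

e_1 = a_1/‖a_1‖ = (0, 1, 4, 1)/4.2426 = (0.0000, 0.2357, 0.9428, 0.2357).
r_{12} = e_1·a_2 = 0.9428.
u_2 = a_2 − 0.9428·e_1 = (2.0000, -0.2222, -0.8889, 3.7778).
r_{22} = ‖u_2‖ = 4.3716.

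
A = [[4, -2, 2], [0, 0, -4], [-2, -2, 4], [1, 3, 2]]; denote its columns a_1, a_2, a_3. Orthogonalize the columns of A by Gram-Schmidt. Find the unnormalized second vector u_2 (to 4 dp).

a_1 = (4, 0, -2, 1); ‖a_1‖ = 4.5826, so e_1 = (0.8729, 0.0000, -0.4364, 0.2182).
e_1·a_2 = 0.8729·(-2) + 0.0000·0 + (-0.4364)·(-2) + 0.2182·3 = -0.2182.
u_2 = a_2 + 0.2182·e_1 = (-1.8095, 0.0000, -2.0952, 3.0476).

u_2 = (-1.8095, 0.0000, -2.0952, 3.0476)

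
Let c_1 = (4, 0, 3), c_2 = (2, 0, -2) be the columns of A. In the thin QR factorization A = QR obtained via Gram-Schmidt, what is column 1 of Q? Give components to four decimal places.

q_1 = (0.8000, 0.0000, 0.6000)

q_1 = c_1/‖c_1‖ = (4, 0, 3)/5.0000 = (0.8000, 0.0000, 0.6000).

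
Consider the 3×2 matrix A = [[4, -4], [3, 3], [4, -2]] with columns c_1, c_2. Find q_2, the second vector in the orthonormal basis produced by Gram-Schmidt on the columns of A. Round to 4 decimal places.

q_2 = (-0.5231, 0.8450, -0.1107)

c_1 = (4, 3, 4); ‖c_1‖ = 6.4031, so q_1 = (0.6247, 0.4685, 0.6247).
q_1·c_2 = 0.6247·(-4) + 0.4685·3 + 0.6247·(-2) = -2.3426.
u_2 = c_2 + 2.3426·q_1 = (-2.5366, 4.0976, -0.5366).
‖u_2‖ = 4.8489, so q_2 = (-0.5231, 0.8450, -0.1107).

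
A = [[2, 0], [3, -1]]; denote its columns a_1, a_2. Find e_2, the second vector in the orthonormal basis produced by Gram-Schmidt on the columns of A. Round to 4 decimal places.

a_1 = (2, 3); ‖a_1‖ = 3.6056, so e_1 = (0.5547, 0.8321).
e_1·a_2 = 0.5547·0 + 0.8321·(-1) = -0.8321.
u_2 = a_2 + 0.8321·e_1 = (0.4615, -0.3077).
‖u_2‖ = 0.5547, so e_2 = (0.8321, -0.5547).

e_2 = (0.8321, -0.5547)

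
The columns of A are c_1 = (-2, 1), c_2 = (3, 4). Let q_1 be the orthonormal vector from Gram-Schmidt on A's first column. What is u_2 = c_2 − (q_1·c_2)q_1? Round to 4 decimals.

u_2 = (2.2000, 4.4000)

c_1 = (-2, 1); ‖c_1‖ = 2.2361, so q_1 = (-0.8944, 0.4472).
q_1·c_2 = (-0.8944)·3 + 0.4472·4 = -0.8944.
u_2 = c_2 + 0.8944·q_1 = (2.2000, 4.4000).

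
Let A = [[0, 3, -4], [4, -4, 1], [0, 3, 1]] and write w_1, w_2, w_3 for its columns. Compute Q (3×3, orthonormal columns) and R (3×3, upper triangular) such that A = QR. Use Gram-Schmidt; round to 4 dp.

Q = [[0.0000, 0.7071, -0.7071], [1.0000, 0.0000, 0.0000], [0.0000, 0.7071, 0.7071]], R = [[4.0000, -4.0000, 1.0000], [0.0000, 4.2426, -2.1213], [0.0000, 0.0000, 3.5355]]

q_1 = w_1/‖w_1‖ = (0, 4, 0)/4.0000 = (0.0000, 1.0000, 0.0000).
r_{12} = q_1·w_2 = -4.0000.
u_2 = w_2 + 4.0000·q_1 = (3.0000, 0.0000, 3.0000).
‖u_2‖ = 4.2426, so q_2 = (0.7071, 0.0000, 0.7071).
r_{13} = q_1·w_3 = 1.0000; r_{23} = q_2·w_3 = -2.1213.
u_3 = w_3 − 1.0000·q_1 + 2.1213·q_2 = (-2.5000, 0.0000, 2.5000).
‖u_3‖ = 3.5355, so q_3 = (-0.7071, 0.0000, 0.7071).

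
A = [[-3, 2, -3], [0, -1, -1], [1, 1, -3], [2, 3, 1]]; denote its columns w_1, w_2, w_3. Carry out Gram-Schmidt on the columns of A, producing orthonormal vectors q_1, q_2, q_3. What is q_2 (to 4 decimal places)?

q_1 = w_1/‖w_1‖ = (-3, 0, 1, 2)/3.7417 = (-0.8018, 0.0000, 0.2673, 0.5345).
r_{12} = q_1·w_2 = 0.2673.
u_2 = w_2 − 0.2673·q_1 = (2.2143, -1.0000, 0.9286, 2.8571).
‖u_2‖ = 3.8638, so q_2 = (0.5731, -0.2588, 0.2403, 0.7395).

q_2 = (0.5731, -0.2588, 0.2403, 0.7395)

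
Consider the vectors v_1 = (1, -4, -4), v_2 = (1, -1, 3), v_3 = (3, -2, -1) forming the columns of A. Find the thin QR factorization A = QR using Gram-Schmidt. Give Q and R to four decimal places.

q_1 = v_1/‖v_1‖ = (1, -4, -4)/5.7446 = (0.1741, -0.6963, -0.6963).
r_{12} = q_1·v_2 = -1.2185.
u_2 = v_2 + 1.2185·q_1 = (1.2121, -1.8485, 2.1515).
‖u_2‖ = 3.0847, so q_2 = (0.3930, -0.5992, 0.6975).
r_{13} = q_1·v_3 = 2.6112; r_{23} = q_2·v_3 = 1.6799.
u_3 = v_3 − 2.6112·q_1 − 1.6799·q_2 = (1.8854, 0.8248, -0.3535).
‖u_3‖ = 2.0880, so q_3 = (0.9029, 0.3950, -0.1693).

Q = [[0.1741, 0.3930, 0.9029], [-0.6963, -0.5992, 0.3950], [-0.6963, 0.6975, -0.1693]], R = [[5.7446, -1.2185, 2.6112], [0.0000, 3.0847, 1.6799], [0.0000, 0.0000, 2.0880]]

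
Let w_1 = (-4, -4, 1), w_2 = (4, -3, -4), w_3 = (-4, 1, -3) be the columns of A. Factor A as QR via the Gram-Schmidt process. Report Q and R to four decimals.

e_1 = w_1/‖w_1‖ = (-4, -4, 1)/5.7446 = (-0.6963, -0.6963, 0.1741).
r_{12} = e_1·w_2 = -1.3926.
u_2 = w_2 + 1.3926·e_1 = (3.0303, -3.9697, -3.7576).
‖u_2‖ = 6.2498, so e_2 = (0.4849, -0.6352, -0.6012).
r_{13} = e_1·w_3 = 1.5667; r_{23} = e_2·w_3 = -0.7709.
u_3 = w_3 − 1.5667·e_1 + 0.7709·e_2 = (-2.5353, 1.6012, -3.7362).
‖u_3‖ = 4.7907, so e_3 = (-0.5292, 0.3342, -0.7799).

Q = [[-0.6963, 0.4849, -0.5292], [-0.6963, -0.6352, 0.3342], [0.1741, -0.6012, -0.7799]], R = [[5.7446, -1.3926, 1.5667], [0.0000, 6.2498, -0.7709], [0.0000, 0.0000, 4.7907]]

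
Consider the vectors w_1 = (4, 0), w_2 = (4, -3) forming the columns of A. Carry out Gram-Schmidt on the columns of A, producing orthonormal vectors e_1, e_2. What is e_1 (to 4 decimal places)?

w_1 = (4, 0); ‖w_1‖ = 4.0000, so e_1 = (1.0000, 0.0000).

e_1 = (1.0000, 0.0000)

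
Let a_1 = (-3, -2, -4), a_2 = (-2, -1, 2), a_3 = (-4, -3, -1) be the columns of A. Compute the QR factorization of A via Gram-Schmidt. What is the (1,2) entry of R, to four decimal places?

e_1 = a_1/‖a_1‖ = (-3, -2, -4)/5.3852 = (-0.5571, -0.3714, -0.7428).
r_{12} = e_1·a_2 = 0.0000.

r_{12} = 0.0000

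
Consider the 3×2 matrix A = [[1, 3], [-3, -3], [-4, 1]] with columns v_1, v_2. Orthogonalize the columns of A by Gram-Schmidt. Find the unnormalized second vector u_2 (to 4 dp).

u_2 = (2.6923, -2.0769, 2.2308)

q_1 = v_1/‖v_1‖ = (1, -3, -4)/5.0990 = (0.1961, -0.5883, -0.7845).
r_{12} = q_1·v_2 = 1.5689.
u_2 = v_2 − 1.5689·q_1 = (2.6923, -2.0769, 2.2308).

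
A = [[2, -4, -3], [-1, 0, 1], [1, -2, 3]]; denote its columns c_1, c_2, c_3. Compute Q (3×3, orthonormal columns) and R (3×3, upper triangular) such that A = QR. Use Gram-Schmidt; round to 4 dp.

Q = [[0.8165, -0.3651, -0.4472], [-0.4082, -0.9129, 0.0000], [0.4082, -0.1826, 0.8944]], R = [[2.4495, -4.0825, -1.6330], [0.0000, 1.8257, -0.3651], [0.0000, 0.0000, 4.0249]]

q_1 = c_1/‖c_1‖ = (2, -1, 1)/2.4495 = (0.8165, -0.4082, 0.4082).
r_{12} = q_1·c_2 = -4.0825.
u_2 = c_2 + 4.0825·q_1 = (-0.6667, -1.6667, -0.3333).
‖u_2‖ = 1.8257, so q_2 = (-0.3651, -0.9129, -0.1826).
r_{13} = q_1·c_3 = -1.6330; r_{23} = q_2·c_3 = -0.3651.
u_3 = c_3 + 1.6330·q_1 + 0.3651·q_2 = (-1.8000, 0.0000, 3.6000).
‖u_3‖ = 4.0249, so q_3 = (-0.4472, 0.0000, 0.8944).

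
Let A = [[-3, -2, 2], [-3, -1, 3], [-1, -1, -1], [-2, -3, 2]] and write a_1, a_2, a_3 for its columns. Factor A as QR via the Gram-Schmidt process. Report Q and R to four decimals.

q_1 = a_1/‖a_1‖ = (-3, -3, -1, -2)/4.7958 = (-0.6255, -0.6255, -0.2085, -0.4170).
r_{12} = q_1·a_2 = 3.3362.
u_2 = a_2 − 3.3362·q_1 = (0.0870, 1.0870, -0.3043, -1.6087).
‖u_2‖ = 1.9671, so q_2 = (0.0442, 0.5526, -0.1547, -0.8178).
r_{13} = q_1·a_3 = -3.7533; r_{23} = q_2·a_3 = 0.2652.
u_3 = a_3 + 3.7533·q_1 − 0.2652·q_2 = (-0.3596, 0.5056, -1.7416, 0.6517).
‖u_3‖ = 1.9603, so q_3 = (-0.1834, 0.2579, -0.8884, 0.3324).

Q = [[-0.6255, 0.0442, -0.1834], [-0.6255, 0.5526, 0.2579], [-0.2085, -0.1547, -0.8884], [-0.4170, -0.8178, 0.3324]], R = [[4.7958, 3.3362, -3.7533], [0.0000, 1.9671, 0.2652], [0.0000, 0.0000, 1.9603]]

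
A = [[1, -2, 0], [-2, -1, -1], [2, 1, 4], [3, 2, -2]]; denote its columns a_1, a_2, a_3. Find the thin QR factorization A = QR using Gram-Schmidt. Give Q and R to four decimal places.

Q = [[0.2357, -0.9629, -0.1156], [-0.4714, -0.0438, -0.1272], [0.4714, 0.0438, 0.7977], [0.7071, 0.2626, -0.5780]], R = [[4.2426, 1.8856, 0.9428], [0.0000, 2.5386, -0.3064], [0.0000, 0.0000, 4.4741]]

e_1 = a_1/‖a_1‖ = (1, -2, 2, 3)/4.2426 = (0.2357, -0.4714, 0.4714, 0.7071).
r_{12} = e_1·a_2 = 1.8856.
u_2 = a_2 − 1.8856·e_1 = (-2.4444, -0.1111, 0.1111, 0.6667).
‖u_2‖ = 2.5386, so e_2 = (-0.9629, -0.0438, 0.0438, 0.2626).
r_{13} = e_1·a_3 = 0.9428; r_{23} = e_2·a_3 = -0.3064.
u_3 = a_3 − 0.9428·e_1 + 0.3064·e_2 = (-0.5172, -0.5690, 3.5690, -2.5862).
‖u_3‖ = 4.4741, so e_3 = (-0.1156, -0.1272, 0.7977, -0.5780).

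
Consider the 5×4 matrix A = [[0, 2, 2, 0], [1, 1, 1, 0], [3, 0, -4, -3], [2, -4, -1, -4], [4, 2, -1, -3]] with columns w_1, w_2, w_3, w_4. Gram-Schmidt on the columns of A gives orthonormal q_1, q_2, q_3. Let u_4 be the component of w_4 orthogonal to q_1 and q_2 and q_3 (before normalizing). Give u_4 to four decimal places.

w_1 = (0, 1, 3, 2, 4); ‖w_1‖ = 5.4772, so q_1 = (0.0000, 0.1826, 0.5477, 0.3651, 0.7303).
q_1·w_2 = 0.0000·2 + 0.1826·1 + 0.5477·0 + 0.3651·(-4) + 0.7303·2 = 0.1826.
u_2 = w_2 − 0.1826·q_1 = (2.0000, 0.9667, -0.1000, -4.0667, 1.8667).
‖u_2‖ = 4.9967, so q_2 = (0.4003, 0.1935, -0.0200, -0.8139, 0.3736).
q_1·w_3 = 0.0000·2 + 0.1826·1 + 0.5477·(-4) + 0.3651·(-1) + 0.7303·(-1) = -3.1038; q_2·w_3 = 0.4003·2 + 0.1935·1 + (-0.0200)·(-4) + (-0.8139)·(-1) + 0.3736·(-1) = 1.5143.
u_3 = w_3 + 3.1038·q_1 − 1.5143·q_2 = (1.3939, 1.2737, -2.2697, 1.3658, 0.7009).
‖u_3‖ = 3.3277, so q_3 = (0.4189, 0.3828, -0.6821, 0.4104, 0.2106).
q_1·w_4 = 0.0000·0 + 0.1826·0 + 0.5477·(-3) + 0.3651·(-4) + 0.7303·(-3) = -5.2947; q_2·w_4 = 0.4003·0 + 0.1935·0 + (-0.0200)·(-3) + (-0.8139)·(-4) + 0.3736·(-3) = 2.1948; q_3·w_4 = 0.4189·0 + 0.3828·0 + (-0.6821)·(-3) + 0.4104·(-4) + 0.2106·(-3) = -0.2275.
u_4 = w_4 + 5.2947·q_1 − 2.1948·q_2 + 0.2275·q_3 = (-0.7832, 0.6291, -0.2112, -0.1870, 0.0946).

u_4 = (-0.7832, 0.6291, -0.2112, -0.1870, 0.0946)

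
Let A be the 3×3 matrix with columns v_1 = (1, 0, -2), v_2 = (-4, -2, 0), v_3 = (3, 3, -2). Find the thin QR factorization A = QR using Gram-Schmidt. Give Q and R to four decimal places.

v_1 = (1, 0, -2); ‖v_1‖ = 2.2361, so e_1 = (0.4472, 0.0000, -0.8944).
e_1·v_2 = 0.4472·(-4) + 0.0000·(-2) + (-0.8944)·0 = -1.7889.
u_2 = v_2 + 1.7889·e_1 = (-3.2000, -2.0000, -1.6000).
‖u_2‖ = 4.0988, so e_2 = (-0.7807, -0.4880, -0.3904).
e_1·v_3 = 0.4472·3 + 0.0000·3 + (-0.8944)·(-2) = 3.1305; e_2·v_3 = (-0.7807)·3 + (-0.4880)·3 + (-0.3904)·(-2) = -3.0253.
u_3 = v_3 − 3.1305·e_1 + 3.0253·e_2 = (-0.7619, 1.5238, -0.3810).
‖u_3‖ = 1.7457, so e_3 = (-0.4364, 0.8729, -0.2182).

Q = [[0.4472, -0.7807, -0.4364], [0.0000, -0.4880, 0.8729], [-0.8944, -0.3904, -0.2182]], R = [[2.2361, -1.7889, 3.1305], [0.0000, 4.0988, -3.0253], [0.0000, 0.0000, 1.7457]]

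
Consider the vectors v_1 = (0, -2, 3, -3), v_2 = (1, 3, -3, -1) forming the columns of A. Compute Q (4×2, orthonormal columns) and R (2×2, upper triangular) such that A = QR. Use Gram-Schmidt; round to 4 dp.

e_1 = v_1/‖v_1‖ = (0, -2, 3, -3)/4.6904 = (0.0000, -0.4264, 0.6396, -0.6396).
r_{12} = e_1·v_2 = -2.5584.
u_2 = v_2 + 2.5584·e_1 = (1.0000, 1.9091, -1.3636, -2.6364).
‖u_2‖ = 3.6680, so e_2 = (0.2726, 0.5205, -0.3718, -0.7187).

Q = [[0.0000, 0.2726], [-0.4264, 0.5205], [0.6396, -0.3718], [-0.6396, -0.7187]], R = [[4.6904, -2.5584], [0.0000, 3.6680]]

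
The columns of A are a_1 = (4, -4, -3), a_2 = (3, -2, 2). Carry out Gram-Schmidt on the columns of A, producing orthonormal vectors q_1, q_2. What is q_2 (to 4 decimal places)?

a_1 = (4, -4, -3); ‖a_1‖ = 6.4031, so q_1 = (0.6247, -0.6247, -0.4685).
q_1·a_2 = 0.6247·3 + (-0.6247)·(-2) + (-0.4685)·2 = 2.1864.
u_2 = a_2 − 2.1864·q_1 = (1.6341, -0.6341, 3.0244).
‖u_2‖ = 3.4956, so q_2 = (0.4675, -0.1814, 0.8652).

q_2 = (0.4675, -0.1814, 0.8652)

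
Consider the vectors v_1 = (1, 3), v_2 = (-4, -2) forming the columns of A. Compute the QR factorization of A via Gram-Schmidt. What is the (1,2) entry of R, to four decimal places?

r_{12} = -3.1623

v_1 = (1, 3); ‖v_1‖ = 3.1623, so e_1 = (0.3162, 0.9487).
r_{12} = e_1·v_2 = -3.1623.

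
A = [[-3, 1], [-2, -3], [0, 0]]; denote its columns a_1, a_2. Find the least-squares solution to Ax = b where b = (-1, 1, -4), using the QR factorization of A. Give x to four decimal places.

a_1 = (-3, -2, 0); ‖a_1‖ = 3.6056, so e_1 = (-0.8321, -0.5547, 0.0000).
e_1·a_2 = (-0.8321)·1 + (-0.5547)·(-3) + 0.0000·0 = 0.8321.
u_2 = a_2 − 0.8321·e_1 = (1.6923, -2.5385, 0.0000).
‖u_2‖ = 3.0509, so e_2 = (0.5547, -0.8321, 0.0000).
Qᵀb = (0.2774, -1.3868).
Back-substitute: x_2 = -1.3868/3.0509 = -0.4545.
x_1 = (0.2774 − 0.8321·(-0.4545))/3.6056 = 0.1818.

x = (0.1818, -0.4545)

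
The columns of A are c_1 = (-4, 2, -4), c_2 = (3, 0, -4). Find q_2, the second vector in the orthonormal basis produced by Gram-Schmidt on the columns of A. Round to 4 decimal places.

q_2 = (0.6951, -0.0448, -0.7175)

c_1 = (-4, 2, -4); ‖c_1‖ = 6.0000, so q_1 = (-0.6667, 0.3333, -0.6667).
q_1·c_2 = (-0.6667)·3 + 0.3333·0 + (-0.6667)·(-4) = 0.6667.
u_2 = c_2 − 0.6667·q_1 = (3.4444, -0.2222, -3.5556).
‖u_2‖ = 4.9554, so q_2 = (0.6951, -0.0448, -0.7175).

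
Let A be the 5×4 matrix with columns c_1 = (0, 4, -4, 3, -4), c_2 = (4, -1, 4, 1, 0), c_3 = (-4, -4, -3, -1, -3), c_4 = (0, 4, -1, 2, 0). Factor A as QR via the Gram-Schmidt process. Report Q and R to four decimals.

c_1 = (0, 4, -4, 3, -4); ‖c_1‖ = 7.5498, so e_1 = (0.0000, 0.5298, -0.5298, 0.3974, -0.5298).
e_1·c_2 = 0.0000·4 + 0.5298·(-1) + (-0.5298)·4 + 0.3974·1 + (-0.5298)·0 = -2.2517.
u_2 = c_2 + 2.2517·e_1 = (4.0000, 0.1930, 2.8070, 1.8947, -1.1930).
‖u_2‖ = 5.3786, so e_2 = (0.7437, 0.0359, 0.5219, 0.3523, -0.2218).
e_1·c_3 = 0.0000·(-4) + 0.5298·(-4) + (-0.5298)·(-3) + 0.3974·(-1) + (-0.5298)·(-3) = 0.6623; e_2·c_3 = 0.7437·(-4) + 0.0359·(-4) + 0.5219·(-3) + 0.3523·(-1) + (-0.2218)·(-3) = -4.3708.
u_3 = c_3 − 0.6623·e_1 + 4.3708·e_2 = (-0.7495, -4.1941, -0.3681, 0.2765, -3.6186).
‖u_3‖ = 5.6087, so e_3 = (-0.1336, -0.7478, -0.0656, 0.0493, -0.6452).
e_1·c_4 = 0.0000·0 + 0.5298·4 + (-0.5298)·(-1) + 0.3974·2 + (-0.5298)·0 = 3.4438; e_2·c_4 = 0.7437·0 + 0.0359·4 + 0.5219·(-1) + 0.3523·2 + (-0.2218)·0 = 0.3262; e_3·c_4 = (-0.1336)·0 + (-0.7478)·4 + (-0.0656)·(-1) + 0.0493·2 + (-0.6452)·0 = -2.8269.
u_4 = c_4 − 3.4438·e_1 − 0.3262·e_2 + 2.8269·e_3 = (-0.6203, 0.0499, 0.4688, 0.6561, 0.0731).
‖u_4‖ = 1.0212, so e_4 = (-0.6075, 0.0489, 0.4591, 0.6424, 0.0716).

Q = [[0.0000, 0.7437, -0.1336, -0.6075], [0.5298, 0.0359, -0.7478, 0.0489], [-0.5298, 0.5219, -0.0656, 0.4591], [0.3974, 0.3523, 0.0493, 0.6424], [-0.5298, -0.2218, -0.6452, 0.0716]], R = [[7.5498, -2.2517, 0.6623, 3.4438], [0.0000, 5.3786, -4.3708, 0.3262], [0.0000, 0.0000, 5.6087, -2.8269], [0.0000, 0.0000, 0.0000, 1.0212]]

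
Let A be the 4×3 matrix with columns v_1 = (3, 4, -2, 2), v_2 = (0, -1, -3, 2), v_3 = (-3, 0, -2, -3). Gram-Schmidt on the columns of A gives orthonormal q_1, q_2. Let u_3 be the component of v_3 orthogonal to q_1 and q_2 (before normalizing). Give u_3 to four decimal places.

u_3 = (-1.9155, 1.6009, -2.2582, -2.5869)

v_1 = (3, 4, -2, 2); ‖v_1‖ = 5.7446, so q_1 = (0.5222, 0.6963, -0.3482, 0.3482).
q_1·v_2 = 0.5222·0 + 0.6963·(-1) + (-0.3482)·(-3) + 0.3482·2 = 1.0445.
u_2 = v_2 − 1.0445·q_1 = (-0.5455, -1.7273, -2.6364, 1.6364).
‖u_2‖ = 3.5929, so q_2 = (-0.1518, -0.4807, -0.7338, 0.4554).
q_1·v_3 = 0.5222·(-3) + 0.6963·0 + (-0.3482)·(-2) + 0.3482·(-3) = -1.9149; q_2·v_3 = (-0.1518)·(-3) + (-0.4807)·0 + (-0.7338)·(-2) + 0.4554·(-3) = 0.5566.
u_3 = v_3 + 1.9149·q_1 − 0.5566·q_2 = (-1.9155, 1.6009, -2.2582, -2.5869).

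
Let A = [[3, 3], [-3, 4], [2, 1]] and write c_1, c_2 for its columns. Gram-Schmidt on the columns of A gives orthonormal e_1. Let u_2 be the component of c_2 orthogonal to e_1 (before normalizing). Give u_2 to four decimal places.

c_1 = (3, -3, 2); ‖c_1‖ = 4.6904, so e_1 = (0.6396, -0.6396, 0.4264).
e_1·c_2 = 0.6396·3 + (-0.6396)·4 + 0.4264·1 = -0.2132.
u_2 = c_2 + 0.2132·e_1 = (3.1364, 3.8636, 1.0909).

u_2 = (3.1364, 3.8636, 1.0909)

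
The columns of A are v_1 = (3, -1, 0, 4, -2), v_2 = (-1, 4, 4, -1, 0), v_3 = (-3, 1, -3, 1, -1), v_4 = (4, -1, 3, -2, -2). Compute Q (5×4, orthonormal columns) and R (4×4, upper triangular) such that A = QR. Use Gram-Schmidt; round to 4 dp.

v_1 = (3, -1, 0, 4, -2); ‖v_1‖ = 5.4772, so e_1 = (0.5477, -0.1826, 0.0000, 0.7303, -0.3651).
e_1·v_2 = 0.5477·(-1) + (-0.1826)·4 + 0.0000·4 + 0.7303·(-1) + (-0.3651)·0 = -2.0083.
u_2 = v_2 + 2.0083·e_1 = (0.1000, 3.6333, 4.0000, 0.4667, -0.7333).
‖u_2‖ = 5.4742, so e_2 = (0.0183, 0.6637, 0.7307, 0.0852, -0.1340).
e_1·v_3 = 0.5477·(-3) + (-0.1826)·1 + 0.0000·(-3) + 0.7303·1 + (-0.3651)·(-1) = -0.7303; e_2·v_3 = 0.0183·(-3) + 0.6637·1 + 0.7307·(-3) + 0.0852·1 + (-0.1340)·(-1) = -1.3640.
u_3 = v_3 + 0.7303·e_1 + 1.3640·e_2 = (-2.5751, 1.7720, -2.0033, 1.6496, -1.4494).
‖u_3‖ = 4.3135, so e_3 = (-0.5970, 0.4108, -0.4644, 0.3824, -0.3360).
e_1·v_4 = 0.5477·4 + (-0.1826)·(-1) + 0.0000·3 + 0.7303·(-2) + (-0.3651)·(-2) = 1.6432; e_2·v_4 = 0.0183·4 + 0.6637·(-1) + 0.7307·3 + 0.0852·(-2) + (-0.1340)·(-2) = 1.6989; e_3·v_4 = (-0.5970)·4 + 0.4108·(-1) + (-0.4644)·3 + 0.3824·(-2) + (-0.3360)·(-2) = -4.2849.
u_4 = v_4 − 1.6432·e_1 − 1.6989·e_2 + 4.2849·e_3 = (0.5110, -0.0674, -0.2314, -1.7062, -2.6122).
‖u_4‖ = 3.1708, so e_4 = (0.1612, -0.0212, -0.0730, -0.5381, -0.8238).

Q = [[0.5477, 0.0183, -0.5970, 0.1612], [-0.1826, 0.6637, 0.4108, -0.0212], [0.0000, 0.7307, -0.4644, -0.0730], [0.7303, 0.0852, 0.3824, -0.5381], [-0.3651, -0.1340, -0.3360, -0.8238]], R = [[5.4772, -2.0083, -0.7303, 1.6432], [0.0000, 5.4742, -1.3640, 1.6989], [0.0000, 0.0000, 4.3135, -4.2849], [0.0000, 0.0000, 0.0000, 3.1708]]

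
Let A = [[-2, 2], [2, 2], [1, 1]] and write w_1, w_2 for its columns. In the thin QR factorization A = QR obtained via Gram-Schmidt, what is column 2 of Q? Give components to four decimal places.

q_2 = (0.7454, 0.5963, 0.2981)

w_1 = (-2, 2, 1); ‖w_1‖ = 3.0000, so q_1 = (-0.6667, 0.6667, 0.3333).
q_1·w_2 = (-0.6667)·2 + 0.6667·2 + 0.3333·1 = 0.3333.
u_2 = w_2 − 0.3333·q_1 = (2.2222, 1.7778, 0.8889).
‖u_2‖ = 2.9814, so q_2 = (0.7454, 0.5963, 0.2981).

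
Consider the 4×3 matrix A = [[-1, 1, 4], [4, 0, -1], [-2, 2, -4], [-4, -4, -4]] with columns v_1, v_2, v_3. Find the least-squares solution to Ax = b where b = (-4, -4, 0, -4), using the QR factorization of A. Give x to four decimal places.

e_1 = v_1/‖v_1‖ = (-1, 4, -2, -4)/6.0828 = (-0.1644, 0.6576, -0.3288, -0.6576).
r_{12} = e_1·v_2 = 1.8084.
u_2 = v_2 − 1.8084·e_1 = (1.2973, -1.1892, 2.5946, -2.8108).
‖u_2‖ = 4.2107, so e_2 = (0.3081, -0.2824, 0.6162, -0.6675).
r_{13} = e_1·v_3 = 2.6304; r_{23} = e_2·v_3 = 1.7202.
u_3 = v_3 − 2.6304·e_1 − 1.7202·e_2 = (3.9024, -2.2439, -4.1951, -1.1220).
‖u_3‖ = 6.2548, so e_3 = (0.6239, -0.3588, -0.6707, -0.1794).
Qᵀb = (0.6576, 2.5675, -0.3432).
Back-substitute: x_3 = -0.3432/6.2548 = -0.0549.
x_2 = (2.5675 − 1.7202·(-0.0549))/4.2107 = 0.6322.
x_1 = (0.6576 − 1.8084·0.6322 − 2.6304·(-0.0549))/6.0828 = -0.0561.

x = (-0.0561, 0.6322, -0.0549)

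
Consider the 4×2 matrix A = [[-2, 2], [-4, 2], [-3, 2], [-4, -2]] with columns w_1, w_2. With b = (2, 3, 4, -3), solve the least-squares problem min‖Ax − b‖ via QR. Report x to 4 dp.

x = (-0.0258, 1.4839)

w_1 = (-2, -4, -3, -4); ‖w_1‖ = 6.7082, so q_1 = (-0.2981, -0.5963, -0.4472, -0.5963).
q_1·w_2 = (-0.2981)·2 + (-0.5963)·2 + (-0.4472)·2 + (-0.5963)·(-2) = -1.4907.
u_2 = w_2 + 1.4907·q_1 = (1.5556, 1.1111, 1.3333, -2.8889).
‖u_2‖ = 3.7118, so q_2 = (0.4191, 0.2993, 0.3592, -0.7783).
Qᵀb = (-2.3851, 5.5079).
Back-substitute: x_2 = 5.5079/3.7118 = 1.4839.
x_1 = (-2.3851 + 1.4907·1.4839)/6.7082 = -0.0258.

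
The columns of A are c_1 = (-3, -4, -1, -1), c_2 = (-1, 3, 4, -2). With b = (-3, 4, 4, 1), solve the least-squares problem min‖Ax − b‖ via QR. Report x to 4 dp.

x = (-0.0595, 0.9448)

c_1 = (-3, -4, -1, -1); ‖c_1‖ = 5.1962, so q_1 = (-0.5774, -0.7698, -0.1925, -0.1925).
q_1·c_2 = (-0.5774)·(-1) + (-0.7698)·3 + (-0.1925)·4 + (-0.1925)·(-2) = -2.1170.
u_2 = c_2 + 2.1170·q_1 = (-2.2222, 1.3704, 3.5926, -2.4074).
‖u_2‖ = 5.0516, so q_2 = (-0.4399, 0.2713, 0.7112, -0.4766).
Qᵀb = (-2.3094, 4.7730).
Back-substitute: x_2 = 4.7730/5.0516 = 0.9448.
x_1 = (-2.3094 + 2.1170·0.9448)/5.1962 = -0.0595.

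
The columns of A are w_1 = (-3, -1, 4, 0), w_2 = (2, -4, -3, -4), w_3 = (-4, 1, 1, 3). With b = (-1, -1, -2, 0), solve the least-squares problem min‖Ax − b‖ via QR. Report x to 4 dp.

x = (-0.2871, 0.5159, 0.7125)

w_1 = (-3, -1, 4, 0); ‖w_1‖ = 5.0990, so q_1 = (-0.5883, -0.1961, 0.7845, 0.0000).
q_1·w_2 = (-0.5883)·2 + (-0.1961)·(-4) + 0.7845·(-3) + 0.0000·(-4) = -2.7456.
u_2 = w_2 + 2.7456·q_1 = (0.3846, -4.5385, -0.8462, -4.0000).
‖u_2‖ = 6.1206, so q_2 = (0.0628, -0.7415, -0.1382, -0.6535).
q_1·w_3 = (-0.5883)·(-4) + (-0.1961)·1 + 0.7845·1 + 0.0000·3 = 2.9417; q_2·w_3 = 0.0628·(-4) + (-0.7415)·1 + (-0.1382)·1 + (-0.6535)·3 = -3.0917.
u_3 = w_3 − 2.9417·q_1 + 3.0917·q_2 = (-2.0749, -0.7156, -1.7351, 0.9795).
‖u_3‖ = 2.9644, so q_3 = (-0.7000, -0.2414, -0.5853, 0.3304).
Qᵀb = (-0.7845, 0.9552, 2.1120).
Back-substitute: x_3 = 2.1120/2.9644 = 0.7125.
x_2 = (0.9552 + 3.0917·0.7125)/6.1206 = 0.5159.
x_1 = (-0.7845 + 2.7456·0.5159 − 2.9417·0.7125)/5.0990 = -0.2871.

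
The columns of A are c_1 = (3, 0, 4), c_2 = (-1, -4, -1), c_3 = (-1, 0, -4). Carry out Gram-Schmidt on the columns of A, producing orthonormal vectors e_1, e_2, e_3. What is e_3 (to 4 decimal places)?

c_1 = (3, 0, 4); ‖c_1‖ = 5.0000, so e_1 = (0.6000, 0.0000, 0.8000).
e_1·c_2 = 0.6000·(-1) + 0.0000·(-4) + 0.8000·(-1) = -1.4000.
u_2 = c_2 + 1.4000·e_1 = (-0.1600, -4.0000, 0.1200).
‖u_2‖ = 4.0050, so e_2 = (-0.0400, -0.9988, 0.0300).
e_1·c_3 = 0.6000·(-1) + 0.0000·0 + 0.8000·(-4) = -3.8000; e_2·c_3 = (-0.0400)·(-1) + (-0.9988)·0 + 0.0300·(-4) = -0.0799.
u_3 = c_3 + 3.8000·e_1 + 0.0799·e_2 = (1.2768, -0.0798, -0.9576).
‖u_3‖ = 1.5980, so e_3 = (0.7990, -0.0499, -0.5993).

e_3 = (0.7990, -0.0499, -0.5993)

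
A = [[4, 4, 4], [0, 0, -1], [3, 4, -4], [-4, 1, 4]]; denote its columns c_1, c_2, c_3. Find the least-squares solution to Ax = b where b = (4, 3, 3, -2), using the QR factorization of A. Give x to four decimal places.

c_1 = (4, 0, 3, -4); ‖c_1‖ = 6.4031, so e_1 = (0.6247, 0.0000, 0.4685, -0.6247).
e_1·c_2 = 0.6247·4 + 0.0000·0 + 0.4685·4 + (-0.6247)·1 = 3.7482.
u_2 = c_2 − 3.7482·e_1 = (1.6585, 0.0000, 2.2439, 3.3415).
‖u_2‖ = 4.3533, so e_2 = (0.3810, 0.0000, 0.5154, 0.7676).
e_1·c_3 = 0.6247·4 + 0.0000·(-1) + 0.4685·(-4) + (-0.6247)·4 = -1.8741; e_2·c_3 = 0.3810·4 + 0.0000·(-1) + 0.5154·(-4) + 0.7676·4 = 2.5324.
u_3 = c_3 + 1.8741·e_1 − 2.5324·e_2 = (4.2059, -1.0000, -4.4273, 0.8855).
‖u_3‖ = 6.2510, so e_3 = (0.6728, -0.1600, -0.7083, 0.1417).
Qᵀb = (5.1537, 1.5351, -0.1966).
Back-substitute: x_3 = -0.1966/6.2510 = -0.0315.
x_2 = (1.5351 − 2.5324·(-0.0315))/4.3533 = 0.3709.
x_1 = (5.1537 − 3.7482·0.3709 + 1.8741·(-0.0315))/6.4031 = 0.5785.

x = (0.5785, 0.3709, -0.0315)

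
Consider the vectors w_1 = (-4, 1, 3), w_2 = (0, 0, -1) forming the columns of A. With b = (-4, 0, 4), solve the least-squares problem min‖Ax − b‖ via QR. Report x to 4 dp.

q_1 = w_1/‖w_1‖ = (-4, 1, 3)/5.0990 = (-0.7845, 0.1961, 0.5883).
r_{12} = q_1·w_2 = -0.5883.
u_2 = w_2 + 0.5883·q_1 = (-0.4615, 0.1154, -0.6538).
‖u_2‖ = 0.8086, so q_2 = (-0.5708, 0.1427, -0.8086).
Qᵀb = (5.4913, -0.9513).
Back-substitute: x_2 = -0.9513/0.8086 = -1.1765.
x_1 = (5.4913 + 0.5883·(-1.1765))/5.0990 = 0.9412.

x = (0.9412, -1.1765)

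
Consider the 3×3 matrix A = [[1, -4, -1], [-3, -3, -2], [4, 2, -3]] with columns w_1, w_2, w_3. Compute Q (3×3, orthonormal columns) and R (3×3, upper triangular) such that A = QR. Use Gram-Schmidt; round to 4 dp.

Q = [[0.1961, -0.9487, 0.2481], [-0.5883, -0.3162, -0.7442], [0.7845, 0.0000, -0.6202]], R = [[5.0990, 2.5495, -1.3728], [0.0000, 4.7434, 1.5811], [0.0000, 0.0000, 3.1009]]

w_1 = (1, -3, 4); ‖w_1‖ = 5.0990, so q_1 = (0.1961, -0.5883, 0.7845).
q_1·w_2 = 0.1961·(-4) + (-0.5883)·(-3) + 0.7845·2 = 2.5495.
u_2 = w_2 − 2.5495·q_1 = (-4.5000, -1.5000, 0.0000).
‖u_2‖ = 4.7434, so q_2 = (-0.9487, -0.3162, 0.0000).
q_1·w_3 = 0.1961·(-1) + (-0.5883)·(-2) + 0.7845·(-3) = -1.3728; q_2·w_3 = (-0.9487)·(-1) + (-0.3162)·(-2) + (0.0000)·(-3) = 1.5811.
u_3 = w_3 + 1.3728·q_1 − 1.5811·q_2 = (0.7692, -2.3077, -1.9231).
‖u_3‖ = 3.1009, so q_3 = (0.2481, -0.7442, -0.6202).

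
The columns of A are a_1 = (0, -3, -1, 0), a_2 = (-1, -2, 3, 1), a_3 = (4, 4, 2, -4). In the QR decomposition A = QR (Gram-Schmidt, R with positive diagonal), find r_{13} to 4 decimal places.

a_1 = (0, -3, -1, 0); ‖a_1‖ = 3.1623, so e_1 = (0.0000, -0.9487, -0.3162, 0.0000).
r_{13} = e_1·a_3 = -4.4272.

r_{13} = -4.4272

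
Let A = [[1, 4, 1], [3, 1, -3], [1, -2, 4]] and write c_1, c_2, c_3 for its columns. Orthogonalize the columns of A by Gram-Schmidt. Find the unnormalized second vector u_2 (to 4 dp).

u_2 = (3.5455, -0.3636, -2.4545)

q_1 = c_1/‖c_1‖ = (1, 3, 1)/3.3166 = (0.3015, 0.9045, 0.3015).
r_{12} = q_1·c_2 = 1.5076.
u_2 = c_2 − 1.5076·q_1 = (3.5455, -0.3636, -2.4545).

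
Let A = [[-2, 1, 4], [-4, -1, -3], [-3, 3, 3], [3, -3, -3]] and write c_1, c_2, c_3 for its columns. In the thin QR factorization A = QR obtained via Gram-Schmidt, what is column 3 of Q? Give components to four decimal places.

c_1 = (-2, -4, -3, 3); ‖c_1‖ = 6.1644, so q_1 = (-0.3244, -0.6489, -0.4867, 0.4867).
q_1·c_2 = (-0.3244)·1 + (-0.6489)·(-1) + (-0.4867)·3 + 0.4867·(-3) = -2.5955.
u_2 = c_2 + 2.5955·q_1 = (0.1579, -2.6842, 1.7368, -1.7368).
‖u_2‖ = 3.6419, so q_2 = (0.0434, -0.7370, 0.4769, -0.4769).
q_1·c_3 = (-0.3244)·4 + (-0.6489)·(-3) + (-0.4867)·3 + 0.4867·(-3) = -2.2711; q_2·c_3 = 0.0434·4 + (-0.7370)·(-3) + 0.4769·3 + (-0.4769)·(-3) = 5.2460.
u_3 = c_3 + 2.2711·q_1 − 5.2460·q_2 = (3.0357, -0.6071, -0.6071, 0.6071).
‖u_3‖ = 3.2127, so q_3 = (0.9449, -0.1890, -0.1890, 0.1890).

q_3 = (0.9449, -0.1890, -0.1890, 0.1890)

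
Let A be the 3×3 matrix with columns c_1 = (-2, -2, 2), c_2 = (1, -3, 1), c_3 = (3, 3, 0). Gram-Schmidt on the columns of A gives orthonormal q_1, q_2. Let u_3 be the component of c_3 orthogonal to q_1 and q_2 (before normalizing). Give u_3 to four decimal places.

c_1 = (-2, -2, 2); ‖c_1‖ = 3.4641, so q_1 = (-0.5774, -0.5774, 0.5774).
q_1·c_2 = (-0.5774)·1 + (-0.5774)·(-3) + 0.5774·1 = 1.7321.
u_2 = c_2 − 1.7321·q_1 = (2.0000, -2.0000, 0.0000).
‖u_2‖ = 2.8284, so q_2 = (0.7071, -0.7071, 0.0000).
q_1·c_3 = (-0.5774)·3 + (-0.5774)·3 + 0.5774·0 = -3.4641; q_2·c_3 = 0.7071·3 + (-0.7071)·3 + (0.0000)·0 = 0.0000.
u_3 = c_3 + 3.4641·q_1 − 0.0000·q_2 = (1.0000, 1.0000, 2.0000).

u_3 = (1.0000, 1.0000, 2.0000)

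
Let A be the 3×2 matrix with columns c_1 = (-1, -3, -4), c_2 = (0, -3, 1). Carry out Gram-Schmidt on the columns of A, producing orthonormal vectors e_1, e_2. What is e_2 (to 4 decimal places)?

e_1 = c_1/‖c_1‖ = (-1, -3, -4)/5.0990 = (-0.1961, -0.5883, -0.7845).
r_{12} = e_1·c_2 = 0.9806.
u_2 = c_2 − 0.9806·e_1 = (0.1923, -2.4231, 1.7692).
‖u_2‖ = 3.0064, so e_2 = (0.0640, -0.8060, 0.5885).

e_2 = (0.0640, -0.8060, 0.5885)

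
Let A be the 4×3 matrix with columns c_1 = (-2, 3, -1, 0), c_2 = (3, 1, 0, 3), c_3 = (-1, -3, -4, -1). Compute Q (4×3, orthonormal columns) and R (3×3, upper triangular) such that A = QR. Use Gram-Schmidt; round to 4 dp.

Q = [[-0.5345, 0.6002, -0.0169], [0.8018, 0.3834, -0.3238], [-0.2673, -0.0500, -0.9377], [0.0000, 0.7002, 0.1248]], R = [[3.7417, -0.8018, -0.8018], [0.0000, 4.2845, -2.2506], [0.0000, 0.0000, 4.6143]]

c_1 = (-2, 3, -1, 0); ‖c_1‖ = 3.7417, so e_1 = (-0.5345, 0.8018, -0.2673, 0.0000).
e_1·c_2 = (-0.5345)·3 + 0.8018·1 + (-0.2673)·0 + 0.0000·3 = -0.8018.
u_2 = c_2 + 0.8018·e_1 = (2.5714, 1.6429, -0.2143, 3.0000).
‖u_2‖ = 4.2845, so e_2 = (0.6002, 0.3834, -0.0500, 0.7002).
e_1·c_3 = (-0.5345)·(-1) + 0.8018·(-3) + (-0.2673)·(-4) + 0.0000·(-1) = -0.8018; e_2·c_3 = 0.6002·(-1) + 0.3834·(-3) + (-0.0500)·(-4) + 0.7002·(-1) = -2.2506.
u_3 = c_3 + 0.8018·e_1 + 2.2506·e_2 = (-0.0778, -1.4942, -4.3268, 0.5759).
‖u_3‖ = 4.6143, so e_3 = (-0.0169, -0.3238, -0.9377, 0.1248).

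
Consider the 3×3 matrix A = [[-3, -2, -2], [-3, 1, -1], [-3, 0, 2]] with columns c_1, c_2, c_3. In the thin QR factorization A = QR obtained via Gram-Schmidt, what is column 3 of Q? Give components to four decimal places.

c_1 = (-3, -3, -3); ‖c_1‖ = 5.1962, so e_1 = (-0.5774, -0.5774, -0.5774).
e_1·c_2 = (-0.5774)·(-2) + (-0.5774)·1 + (-0.5774)·0 = 0.5774.
u_2 = c_2 − 0.5774·e_1 = (-1.6667, 1.3333, 0.3333).
‖u_2‖ = 2.1602, so e_2 = (-0.7715, 0.6172, 0.1543).
e_1·c_3 = (-0.5774)·(-2) + (-0.5774)·(-1) + (-0.5774)·2 = 0.5774; e_2·c_3 = (-0.7715)·(-2) + 0.6172·(-1) + 0.1543·2 = 1.2344.
u_3 = c_3 − 0.5774·e_1 − 1.2344·e_2 = (-0.7143, -1.4286, 2.1429).
‖u_3‖ = 2.6726, so e_3 = (-0.2673, -0.5345, 0.8018).

e_3 = (-0.2673, -0.5345, 0.8018)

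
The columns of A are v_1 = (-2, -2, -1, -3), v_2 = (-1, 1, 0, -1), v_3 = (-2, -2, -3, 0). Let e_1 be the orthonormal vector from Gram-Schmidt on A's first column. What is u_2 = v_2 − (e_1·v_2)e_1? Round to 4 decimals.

v_1 = (-2, -2, -1, -3); ‖v_1‖ = 4.2426, so e_1 = (-0.4714, -0.4714, -0.2357, -0.7071).
e_1·v_2 = (-0.4714)·(-1) + (-0.4714)·1 + (-0.2357)·0 + (-0.7071)·(-1) = 0.7071.
u_2 = v_2 − 0.7071·e_1 = (-0.6667, 1.3333, 0.1667, -0.5000).

u_2 = (-0.6667, 1.3333, 0.1667, -0.5000)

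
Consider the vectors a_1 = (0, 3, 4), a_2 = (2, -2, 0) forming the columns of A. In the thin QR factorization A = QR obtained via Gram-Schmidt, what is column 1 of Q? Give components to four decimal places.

a_1 = (0, 3, 4); ‖a_1‖ = 5.0000, so e_1 = (0.0000, 0.6000, 0.8000).

e_1 = (0.0000, 0.6000, 0.8000)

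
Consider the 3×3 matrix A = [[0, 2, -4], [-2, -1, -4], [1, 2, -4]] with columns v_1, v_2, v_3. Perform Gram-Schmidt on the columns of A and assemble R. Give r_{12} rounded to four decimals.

r_{12} = 1.7889

q_1 = v_1/‖v_1‖ = (0, -2, 1)/2.2361 = (0.0000, -0.8944, 0.4472).
r_{12} = q_1·v_2 = 1.7889.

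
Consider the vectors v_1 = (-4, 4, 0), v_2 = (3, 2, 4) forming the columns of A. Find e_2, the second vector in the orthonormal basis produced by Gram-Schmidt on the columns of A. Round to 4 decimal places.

v_1 = (-4, 4, 0); ‖v_1‖ = 5.6569, so e_1 = (-0.7071, 0.7071, 0.0000).
e_1·v_2 = (-0.7071)·3 + 0.7071·2 + 0.0000·4 = -0.7071.
u_2 = v_2 + 0.7071·e_1 = (2.5000, 2.5000, 4.0000).
‖u_2‖ = 5.3385, so e_2 = (0.4683, 0.4683, 0.7493).

e_2 = (0.4683, 0.4683, 0.7493)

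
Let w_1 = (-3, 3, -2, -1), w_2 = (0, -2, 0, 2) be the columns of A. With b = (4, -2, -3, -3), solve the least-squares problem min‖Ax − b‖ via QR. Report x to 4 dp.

w_1 = (-3, 3, -2, -1); ‖w_1‖ = 4.7958, so e_1 = (-0.6255, 0.6255, -0.4170, -0.2085).
e_1·w_2 = (-0.6255)·0 + 0.6255·(-2) + (-0.4170)·0 + (-0.2085)·2 = -1.6681.
u_2 = w_2 + 1.6681·e_1 = (-1.0435, -0.9565, -0.6957, 1.6522).
‖u_2‖ = 2.2842, so e_2 = (-0.4568, -0.4188, -0.3046, 0.7233).
Qᵀb = (-1.8766, -2.2461).
Back-substitute: x_2 = -2.2461/2.2842 = -0.9833.
x_1 = (-1.8766 + 1.6681·(-0.9833))/4.7958 = -0.7333.

x = (-0.7333, -0.9833)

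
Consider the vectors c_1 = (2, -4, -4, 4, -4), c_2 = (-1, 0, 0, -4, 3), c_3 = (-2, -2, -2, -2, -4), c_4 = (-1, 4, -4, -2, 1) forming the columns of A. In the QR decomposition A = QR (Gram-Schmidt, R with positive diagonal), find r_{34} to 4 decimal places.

r_{34} = 0.6338

e_1 = c_1/‖c_1‖ = (2, -4, -4, 4, -4)/8.2462 = (0.2425, -0.4851, -0.4851, 0.4851, -0.4851).
r_{12} = e_1·c_2 = -3.6380.
u_2 = c_2 + 3.6380·e_1 = (-0.1176, -1.7647, -1.7647, -2.2353, 1.2353).
‖u_2‖ = 3.5728, so e_2 = (-0.0329, -0.4939, -0.4939, -0.6256, 0.3458).
r_{13} = e_1·c_3 = 2.4254; r_{23} = e_2·c_3 = 1.9099.
u_3 = c_3 − 2.4254·e_1 − 1.9099·e_2 = (-2.5253, 0.1198, 0.1198, -1.9816, -3.4839).
‖u_3‖ = 4.7403, so e_3 = (-0.5327, 0.0253, 0.0253, -0.4180, -0.7350).
r_{34} = e_3·c_4 = 0.6338.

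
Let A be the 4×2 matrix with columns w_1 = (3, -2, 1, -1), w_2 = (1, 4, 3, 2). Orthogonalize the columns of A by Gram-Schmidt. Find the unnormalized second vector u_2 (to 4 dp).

w_1 = (3, -2, 1, -1); ‖w_1‖ = 3.8730, so q_1 = (0.7746, -0.5164, 0.2582, -0.2582).
q_1·w_2 = 0.7746·1 + (-0.5164)·4 + 0.2582·3 + (-0.2582)·2 = -1.0328.
u_2 = w_2 + 1.0328·q_1 = (1.8000, 3.4667, 3.2667, 1.7333).

u_2 = (1.8000, 3.4667, 3.2667, 1.7333)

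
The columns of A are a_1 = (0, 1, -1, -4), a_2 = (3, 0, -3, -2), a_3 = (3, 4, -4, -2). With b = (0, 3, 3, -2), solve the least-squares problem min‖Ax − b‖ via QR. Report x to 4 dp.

e_1 = a_1/‖a_1‖ = (0, 1, -1, -4)/4.2426 = (0.0000, 0.2357, -0.2357, -0.9428).
r_{12} = e_1·a_2 = 2.5927.
u_2 = a_2 − 2.5927·e_1 = (3.0000, -0.6111, -2.3889, 0.4444).
‖u_2‖ = 3.9087, so e_2 = (0.7675, -0.1563, -0.6112, 0.1137).
r_{13} = e_1·a_3 = 3.7712; r_{23} = e_2·a_3 = 3.8945.
u_3 = a_3 − 3.7712·e_1 − 3.8945·e_2 = (0.0109, 3.7200, -0.7309, 1.1127).
‖u_3‖ = 3.9511, so e_3 = (0.0028, 0.9415, -0.1850, 0.2816).
Qᵀb = (1.8856, -2.5300, 1.7063).
Back-substitute: x_3 = 1.7063/3.9511 = 0.4319.
x_2 = (-2.5300 − 3.8945·0.4319)/3.9087 = -1.0776.
x_1 = (1.8856 − 2.5927·(-1.0776) − 3.7712·0.4319)/4.2426 = 0.7191.

x = (0.7191, -1.0776, 0.4319)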